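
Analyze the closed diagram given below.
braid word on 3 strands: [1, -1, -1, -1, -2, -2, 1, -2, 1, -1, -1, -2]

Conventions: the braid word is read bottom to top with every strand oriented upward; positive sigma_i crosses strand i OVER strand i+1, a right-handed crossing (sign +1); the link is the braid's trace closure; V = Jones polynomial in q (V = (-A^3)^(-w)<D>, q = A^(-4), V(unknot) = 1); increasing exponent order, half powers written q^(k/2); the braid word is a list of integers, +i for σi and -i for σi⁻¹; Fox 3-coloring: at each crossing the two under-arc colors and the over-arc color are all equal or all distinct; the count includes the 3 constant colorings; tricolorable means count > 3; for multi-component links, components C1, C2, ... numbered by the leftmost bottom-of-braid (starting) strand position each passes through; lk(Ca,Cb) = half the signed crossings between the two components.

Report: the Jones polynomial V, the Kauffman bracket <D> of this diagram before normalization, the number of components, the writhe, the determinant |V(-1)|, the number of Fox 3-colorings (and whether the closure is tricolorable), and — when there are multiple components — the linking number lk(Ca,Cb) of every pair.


V(q) = q^-8 - 2q^-7 + q^-6 - 2q^-5 + 2q^-4 + q^-2
bracket: A^-10 + 2A^-2 - 2A^2 + A^6 - 2A^10 + A^14, w = -6
1 component, writhe -6, over 12 crossings
det 9, colorings 27 of 3^12 — tricolorable
observation: V spans 6 powers of q: at least 6 crossings in any diagram


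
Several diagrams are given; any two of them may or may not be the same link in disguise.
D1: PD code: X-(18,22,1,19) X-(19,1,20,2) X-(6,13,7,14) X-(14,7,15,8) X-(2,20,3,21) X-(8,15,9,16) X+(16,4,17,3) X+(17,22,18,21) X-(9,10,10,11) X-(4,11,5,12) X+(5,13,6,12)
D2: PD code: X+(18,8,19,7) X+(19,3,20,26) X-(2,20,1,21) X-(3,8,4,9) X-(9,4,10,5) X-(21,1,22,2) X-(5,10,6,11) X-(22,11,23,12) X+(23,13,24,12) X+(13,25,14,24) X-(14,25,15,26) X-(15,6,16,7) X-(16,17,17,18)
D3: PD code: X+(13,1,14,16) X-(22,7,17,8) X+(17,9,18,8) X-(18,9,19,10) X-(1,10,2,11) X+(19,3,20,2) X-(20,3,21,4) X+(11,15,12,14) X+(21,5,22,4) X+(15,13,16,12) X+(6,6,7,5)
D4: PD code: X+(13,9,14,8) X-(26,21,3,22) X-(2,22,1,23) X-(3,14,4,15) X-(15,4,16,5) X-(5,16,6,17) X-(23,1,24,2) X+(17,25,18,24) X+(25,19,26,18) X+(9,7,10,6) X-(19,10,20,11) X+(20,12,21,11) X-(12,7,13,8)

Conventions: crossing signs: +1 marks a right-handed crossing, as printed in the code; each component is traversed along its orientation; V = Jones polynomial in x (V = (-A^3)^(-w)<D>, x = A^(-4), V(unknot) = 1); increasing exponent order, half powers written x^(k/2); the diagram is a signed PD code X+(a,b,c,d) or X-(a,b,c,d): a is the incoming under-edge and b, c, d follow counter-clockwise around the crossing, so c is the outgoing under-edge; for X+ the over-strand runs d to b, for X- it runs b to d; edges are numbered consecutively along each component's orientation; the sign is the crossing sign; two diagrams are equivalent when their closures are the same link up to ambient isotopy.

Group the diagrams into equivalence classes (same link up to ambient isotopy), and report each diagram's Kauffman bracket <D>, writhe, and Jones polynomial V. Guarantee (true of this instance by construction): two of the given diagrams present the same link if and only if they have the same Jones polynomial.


classes: {D1, D2, D4} | {D3}
V(D1) = x^(-13/2) - x^(-11/2) + x^(-9/2) - 2x^(-7/2) - x^(-3/2)  [11 crossings, <D> = A^-9 + 2A^-1 - A^3 + A^7 - A^11, w = -5]
D2 (bracket A^-9 + 2A^-1 - A^3 + A^7 - A^11; 13 crossings at w = -5): V = x^(-13/2) - x^(-11/2) + x^(-9/2) - 2x^(-7/2) - x^(-3/2)
V(D3) = -x^(1/2) - x^(3/2) - x^(5/2) + x^(9/2)  [11 crossings, <D> = -A^-9 + A^-1 + A^3 + A^7, w = +3]
V(D4) = x^(-13/2) - x^(-11/2) + x^(-9/2) - 2x^(-7/2) - x^(-3/2)  (w -3, c 13, <D> = A^-3 + 2A^5 - A^9 + A^13 - A^17)
note: comparing 4 Jones polynomials yields 2 groups


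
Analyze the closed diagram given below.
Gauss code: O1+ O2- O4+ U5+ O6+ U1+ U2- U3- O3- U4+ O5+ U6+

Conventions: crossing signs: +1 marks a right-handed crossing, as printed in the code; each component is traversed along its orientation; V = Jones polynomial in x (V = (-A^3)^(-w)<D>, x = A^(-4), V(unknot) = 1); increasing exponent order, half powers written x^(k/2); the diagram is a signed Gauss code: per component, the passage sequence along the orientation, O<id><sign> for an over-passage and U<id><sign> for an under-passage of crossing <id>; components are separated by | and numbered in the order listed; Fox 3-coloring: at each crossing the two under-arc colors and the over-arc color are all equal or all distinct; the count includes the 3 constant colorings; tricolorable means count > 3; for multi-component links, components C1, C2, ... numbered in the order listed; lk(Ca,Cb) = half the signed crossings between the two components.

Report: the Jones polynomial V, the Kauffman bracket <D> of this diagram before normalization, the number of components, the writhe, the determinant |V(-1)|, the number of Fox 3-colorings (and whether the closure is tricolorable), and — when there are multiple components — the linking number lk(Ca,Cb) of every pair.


Jones polynomial: V(x) = x + x^3 - x^4
<D> = -A^-10 + A^-6 + A^2; writhe +2
components 1, writhe +2 (6 crossings)
3-colorings: 9 of 3^6, det 3 — tricolorable
note: V spans 3 powers of x: at least 3 crossings in any diagram


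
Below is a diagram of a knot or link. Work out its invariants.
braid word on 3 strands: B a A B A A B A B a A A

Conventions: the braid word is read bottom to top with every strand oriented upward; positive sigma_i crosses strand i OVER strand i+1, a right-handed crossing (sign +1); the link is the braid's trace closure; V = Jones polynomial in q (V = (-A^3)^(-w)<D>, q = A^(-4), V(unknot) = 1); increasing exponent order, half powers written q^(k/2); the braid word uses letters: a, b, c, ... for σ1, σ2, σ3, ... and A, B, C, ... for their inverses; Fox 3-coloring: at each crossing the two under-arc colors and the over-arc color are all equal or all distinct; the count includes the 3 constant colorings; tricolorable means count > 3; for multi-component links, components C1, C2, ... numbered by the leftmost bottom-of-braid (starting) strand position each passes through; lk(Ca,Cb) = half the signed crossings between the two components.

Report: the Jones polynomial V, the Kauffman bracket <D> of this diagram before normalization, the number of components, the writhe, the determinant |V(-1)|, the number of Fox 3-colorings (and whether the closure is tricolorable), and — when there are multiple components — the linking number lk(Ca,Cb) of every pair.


V(q) = -q^-8 + q^-5 + q^-3
bracket: A^-12 + A^-4 - A^8, w = -8
1 component, writhe -8, over 12 crossings
det 3, colorings 9 of 3^12 — tricolorable
observation: V spans 5 powers of q: at least 5 crossings in any diagram


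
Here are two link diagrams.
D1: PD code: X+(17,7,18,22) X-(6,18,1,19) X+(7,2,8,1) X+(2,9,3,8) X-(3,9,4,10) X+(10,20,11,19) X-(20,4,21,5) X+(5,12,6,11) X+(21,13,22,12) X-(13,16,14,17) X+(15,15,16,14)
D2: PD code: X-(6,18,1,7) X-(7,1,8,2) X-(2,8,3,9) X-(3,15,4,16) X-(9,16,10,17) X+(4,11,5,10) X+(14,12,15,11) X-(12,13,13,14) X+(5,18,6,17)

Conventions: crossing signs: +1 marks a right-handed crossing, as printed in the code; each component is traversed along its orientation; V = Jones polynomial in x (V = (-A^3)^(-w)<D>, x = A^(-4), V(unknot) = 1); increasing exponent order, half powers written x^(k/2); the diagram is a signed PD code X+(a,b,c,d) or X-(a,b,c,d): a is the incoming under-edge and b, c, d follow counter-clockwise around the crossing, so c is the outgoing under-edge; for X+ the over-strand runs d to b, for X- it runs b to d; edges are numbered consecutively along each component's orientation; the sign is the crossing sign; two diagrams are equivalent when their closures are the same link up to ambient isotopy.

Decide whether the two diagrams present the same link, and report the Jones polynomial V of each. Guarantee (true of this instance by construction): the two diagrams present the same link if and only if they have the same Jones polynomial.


equivalent: no
V(D1) = -2x^(1/2) + x^(3/2) - 2x^(5/2) + x^(7/2) - x^(9/2) + x^(11/2)  (w +3, c 11, <D> = -A^-13 + A^-9 - A^-5 + 2A^-1 - A^3 + 2A^7)
D2 (bracket A^-7 + A; 9 crossings at w = -3): V = -x^(-5/2) - x^(-1/2)
why: 2 values of V(x) split the 2 diagrams


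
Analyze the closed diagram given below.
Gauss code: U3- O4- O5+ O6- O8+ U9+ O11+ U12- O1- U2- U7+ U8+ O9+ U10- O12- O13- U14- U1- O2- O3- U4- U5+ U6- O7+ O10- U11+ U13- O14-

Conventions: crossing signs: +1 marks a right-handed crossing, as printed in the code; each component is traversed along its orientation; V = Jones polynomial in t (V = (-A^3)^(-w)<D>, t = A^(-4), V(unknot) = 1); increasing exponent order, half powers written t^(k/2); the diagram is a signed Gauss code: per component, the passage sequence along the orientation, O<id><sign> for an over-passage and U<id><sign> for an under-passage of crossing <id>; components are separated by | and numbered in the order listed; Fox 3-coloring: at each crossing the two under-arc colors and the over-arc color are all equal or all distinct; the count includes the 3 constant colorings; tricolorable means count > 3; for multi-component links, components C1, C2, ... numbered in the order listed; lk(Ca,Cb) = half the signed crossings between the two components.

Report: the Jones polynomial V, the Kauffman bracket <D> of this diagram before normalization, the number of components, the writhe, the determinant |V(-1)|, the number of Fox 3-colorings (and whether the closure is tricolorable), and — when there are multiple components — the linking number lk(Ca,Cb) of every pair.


V(t) = -t^-8 + 2t^-7 - 3t^-6 + 4t^-5 - 5t^-4 + 5t^-3 - 3t^-2 + 3t^-1 - 1
bracket: -A^-12 + 3A^-8 - 3A^-4 + 5 - 5A^4 + 4A^8 - 3A^12 + 2A^16 - A^20, w = -4
1 component, writhe -4, over 14 crossings
det 27, colorings 9 of 3^14 — tricolorable
observation: w = -4 shifts under R1 moves; the (-A^3)^(4) factor cancels that in V


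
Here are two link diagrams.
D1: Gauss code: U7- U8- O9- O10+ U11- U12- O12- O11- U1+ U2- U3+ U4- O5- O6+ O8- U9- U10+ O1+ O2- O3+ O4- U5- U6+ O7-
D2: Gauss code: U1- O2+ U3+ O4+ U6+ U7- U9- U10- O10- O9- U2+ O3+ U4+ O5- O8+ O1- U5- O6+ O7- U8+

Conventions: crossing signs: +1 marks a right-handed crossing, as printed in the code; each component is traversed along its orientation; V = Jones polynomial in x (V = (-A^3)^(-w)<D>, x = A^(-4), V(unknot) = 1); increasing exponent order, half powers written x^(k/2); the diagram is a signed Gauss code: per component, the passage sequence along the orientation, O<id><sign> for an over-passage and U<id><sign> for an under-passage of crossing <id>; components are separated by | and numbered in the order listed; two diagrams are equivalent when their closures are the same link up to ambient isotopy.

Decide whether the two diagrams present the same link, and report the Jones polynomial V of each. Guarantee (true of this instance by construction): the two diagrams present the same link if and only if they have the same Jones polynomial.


equivalent: no
D1 (bracket A^-12; 12 crossings at w = -4): V = 1
D2 (bracket -A^-16 + A^-12 + A^-4; 10 crossings at w = 0): V = x + x^3 - x^4
key observation: comparing 2 Jones polynomials yields 2 groups


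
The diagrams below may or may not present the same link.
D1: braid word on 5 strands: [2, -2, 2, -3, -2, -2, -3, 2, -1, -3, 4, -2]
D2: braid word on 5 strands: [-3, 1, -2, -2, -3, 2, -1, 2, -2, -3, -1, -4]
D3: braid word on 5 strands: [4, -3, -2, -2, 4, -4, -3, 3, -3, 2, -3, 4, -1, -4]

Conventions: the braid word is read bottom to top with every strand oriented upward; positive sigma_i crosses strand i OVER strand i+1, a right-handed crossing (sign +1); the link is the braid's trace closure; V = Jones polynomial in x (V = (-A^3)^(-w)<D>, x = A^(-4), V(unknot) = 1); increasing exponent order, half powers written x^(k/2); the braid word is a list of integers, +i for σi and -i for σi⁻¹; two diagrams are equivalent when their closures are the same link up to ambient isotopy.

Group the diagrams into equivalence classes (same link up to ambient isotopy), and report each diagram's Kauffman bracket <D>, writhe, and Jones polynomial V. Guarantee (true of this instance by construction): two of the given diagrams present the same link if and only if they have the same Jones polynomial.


classes: {D1, D2, D3}
V(D1) = -x^-6 + x^-5 - x^-4 + 2x^-3 - x^-2 + x^-1  [12 crossings, <D> = A^-8 - A^-4 + 2 - A^4 + A^8 - A^12, w = -4]
V(D2) = -x^-6 + x^-5 - x^-4 + 2x^-3 - x^-2 + x^-1  (w -6, c 12, <D> = A^-14 - A^-10 + 2A^-6 - A^-2 + A^2 - A^6)
V(D3) = -x^-6 + x^-5 - x^-4 + 2x^-3 - x^-2 + x^-1  [14 crossings, <D> = A^-8 - A^-4 + 2 - A^4 + A^8 - A^12, w = -4]
note: all 3 diagrams share one V(x), hence one class


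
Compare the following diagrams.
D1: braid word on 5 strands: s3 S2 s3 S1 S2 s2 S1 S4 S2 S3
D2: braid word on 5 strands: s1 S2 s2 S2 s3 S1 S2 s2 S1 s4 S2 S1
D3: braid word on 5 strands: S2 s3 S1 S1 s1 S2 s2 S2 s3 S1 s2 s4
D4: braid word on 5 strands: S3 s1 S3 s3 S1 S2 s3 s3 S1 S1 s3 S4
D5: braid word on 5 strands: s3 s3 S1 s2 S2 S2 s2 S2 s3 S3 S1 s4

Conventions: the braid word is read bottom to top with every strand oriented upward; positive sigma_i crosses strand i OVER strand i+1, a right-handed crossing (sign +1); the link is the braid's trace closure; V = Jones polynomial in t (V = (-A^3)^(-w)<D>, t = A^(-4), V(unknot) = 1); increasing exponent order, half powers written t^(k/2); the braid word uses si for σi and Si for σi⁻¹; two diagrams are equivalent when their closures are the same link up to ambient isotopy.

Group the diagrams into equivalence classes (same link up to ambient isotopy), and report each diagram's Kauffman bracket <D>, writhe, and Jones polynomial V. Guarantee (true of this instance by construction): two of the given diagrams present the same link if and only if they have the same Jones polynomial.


equivalence classes: {D1, D2} | {D3, D4, D5}
D1 (bracket A^-8 + 2 + A^8; 10 crossings at w = -4): V = t^-5 + 2t^-3 + t^-1
V(D2) = t^-5 + 2t^-3 + t^-1  [12 crossings, <D> = A^-2 + 2A^6 + A^14, w = -2]
D3 (bracket A^-8 + 2 + A^8; 12 crossings at w = 0): V = t^-2 + 2 + t^2
D4 (bracket A^-14 + 2A^-6 + A^2; 12 crossings at w = -2): V = t^-2 + 2 + t^2
D5 (bracket A^-8 + 2 + A^8; 12 crossings at w = 0): V = t^-2 + 2 + t^2
key observation: comparing 5 Jones polynomials yields 2 groups


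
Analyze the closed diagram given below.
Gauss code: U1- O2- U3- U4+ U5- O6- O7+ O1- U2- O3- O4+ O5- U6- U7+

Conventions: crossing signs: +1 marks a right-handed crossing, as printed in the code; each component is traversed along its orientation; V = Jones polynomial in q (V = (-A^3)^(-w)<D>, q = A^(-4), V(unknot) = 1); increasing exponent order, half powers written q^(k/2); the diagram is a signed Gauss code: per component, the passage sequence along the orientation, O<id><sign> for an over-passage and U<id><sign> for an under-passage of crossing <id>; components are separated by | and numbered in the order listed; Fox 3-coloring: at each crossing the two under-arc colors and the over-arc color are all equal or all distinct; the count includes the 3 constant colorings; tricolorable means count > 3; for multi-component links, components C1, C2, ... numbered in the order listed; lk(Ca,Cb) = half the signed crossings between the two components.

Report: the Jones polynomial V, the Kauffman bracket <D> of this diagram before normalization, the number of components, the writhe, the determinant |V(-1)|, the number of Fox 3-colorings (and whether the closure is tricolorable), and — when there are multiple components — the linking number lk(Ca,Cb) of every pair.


Jones polynomial: V(q) = -q^-4 + q^-3 + q^-1
<D> = -A^-5 - A^3 + A^7; writhe -3
components 1, writhe -3 (7 crossings)
3-colorings: 9 of 3^7, det 3 — tricolorable
note: det 3 = |V(-1)|; divisible by 3, so tricolorable


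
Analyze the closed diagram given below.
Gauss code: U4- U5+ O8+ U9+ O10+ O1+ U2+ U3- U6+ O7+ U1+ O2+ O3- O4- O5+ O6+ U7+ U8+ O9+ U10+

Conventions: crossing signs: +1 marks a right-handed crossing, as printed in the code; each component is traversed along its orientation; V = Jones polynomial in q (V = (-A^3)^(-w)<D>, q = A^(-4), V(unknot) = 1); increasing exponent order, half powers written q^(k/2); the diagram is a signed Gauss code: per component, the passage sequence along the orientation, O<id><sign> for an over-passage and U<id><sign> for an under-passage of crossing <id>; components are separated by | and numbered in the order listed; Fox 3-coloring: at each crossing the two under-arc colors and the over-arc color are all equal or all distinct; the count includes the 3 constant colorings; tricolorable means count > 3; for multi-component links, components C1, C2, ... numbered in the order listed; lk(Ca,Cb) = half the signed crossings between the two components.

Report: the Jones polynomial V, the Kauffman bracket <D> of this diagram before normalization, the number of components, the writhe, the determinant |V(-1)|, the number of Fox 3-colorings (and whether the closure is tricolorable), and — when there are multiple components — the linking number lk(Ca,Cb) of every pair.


V(q) = q^2 + 2q^4 - 2q^5 + q^6 - 2q^7 + q^8
bracket: A^-14 - 2A^-10 + A^-6 - 2A^-2 + 2A^2 + A^10, w = +6
1 component, writhe +6, over 10 crossings
det 9, colorings 27 of 3^10 — tricolorable
observation: det 9 = |V(-1)|; divisible by 3, so tricolorable


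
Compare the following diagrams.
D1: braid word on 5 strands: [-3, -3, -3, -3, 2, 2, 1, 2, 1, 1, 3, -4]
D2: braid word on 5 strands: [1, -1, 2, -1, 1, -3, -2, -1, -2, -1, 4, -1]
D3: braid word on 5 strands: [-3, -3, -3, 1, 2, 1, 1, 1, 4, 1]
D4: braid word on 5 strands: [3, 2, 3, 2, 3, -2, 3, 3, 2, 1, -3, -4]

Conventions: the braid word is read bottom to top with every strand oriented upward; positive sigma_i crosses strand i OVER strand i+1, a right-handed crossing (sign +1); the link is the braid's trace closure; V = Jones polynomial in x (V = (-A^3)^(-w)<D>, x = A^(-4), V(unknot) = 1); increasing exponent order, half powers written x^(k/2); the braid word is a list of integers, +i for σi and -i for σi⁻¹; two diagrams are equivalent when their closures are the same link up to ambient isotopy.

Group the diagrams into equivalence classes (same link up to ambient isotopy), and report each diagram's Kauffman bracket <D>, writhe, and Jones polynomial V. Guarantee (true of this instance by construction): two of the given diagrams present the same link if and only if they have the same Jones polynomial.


classes: {D1, D3} | {D2} | {D4}
V(D1) = -x^-2 + x^-1 - 1 + 3x - 2x^2 + 3x^3 - 2x^4 + x^5 - x^6  [12 crossings, <D> = -A^-18 + A^-14 - 2A^-10 + 3A^-6 - 2A^-2 + 3A^2 - A^6 + A^10 - A^14, w = +2]
D2 (bracket A^-8 + 1 - A^4; 12 crossings at w = -4): V = -x^-4 + x^-3 + x^-1
V(D3) = -x^-2 + x^-1 - 1 + 3x - 2x^2 + 3x^3 - 2x^4 + x^5 - x^6  (w +4, c 10, <D> = -A^-12 + A^-8 - 2A^-4 + 3 - 2A^4 + 3A^8 - A^12 + A^16 - A^20)
V(D4) = x^2 + 2x^4 - 2x^5 + x^6 - 2x^7 + x^8  [12 crossings, <D> = A^-14 - 2A^-10 + A^-6 - 2A^-2 + 2A^2 + A^10, w = +6]
note: 3 classes among 4 diagrams; unequal V(x) rules out equality


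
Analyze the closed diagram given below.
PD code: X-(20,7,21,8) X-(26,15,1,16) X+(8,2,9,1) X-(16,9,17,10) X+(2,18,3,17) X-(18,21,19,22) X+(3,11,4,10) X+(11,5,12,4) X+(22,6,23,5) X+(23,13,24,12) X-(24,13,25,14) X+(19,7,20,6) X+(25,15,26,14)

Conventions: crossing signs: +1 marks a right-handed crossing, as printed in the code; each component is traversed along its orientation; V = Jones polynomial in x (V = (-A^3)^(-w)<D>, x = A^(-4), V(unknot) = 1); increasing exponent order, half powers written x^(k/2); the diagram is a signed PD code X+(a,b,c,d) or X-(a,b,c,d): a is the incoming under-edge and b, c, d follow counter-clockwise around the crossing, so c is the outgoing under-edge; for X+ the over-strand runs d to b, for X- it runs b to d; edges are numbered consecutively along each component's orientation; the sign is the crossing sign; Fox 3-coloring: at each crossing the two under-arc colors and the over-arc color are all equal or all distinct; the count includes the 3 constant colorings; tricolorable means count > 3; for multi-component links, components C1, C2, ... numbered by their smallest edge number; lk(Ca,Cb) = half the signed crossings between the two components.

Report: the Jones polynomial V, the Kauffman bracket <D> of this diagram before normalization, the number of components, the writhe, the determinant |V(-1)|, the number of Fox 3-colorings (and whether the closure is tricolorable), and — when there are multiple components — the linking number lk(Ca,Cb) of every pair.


Jones polynomial: V(x) = x - x^2 + 2x^3 - x^4 + x^5 - x^6
<D> = A^-15 - A^-11 + A^-7 - 2A^-3 + A - A^5; writhe +3
components 1, writhe +3 (13 crossings)
3-colorings: 3 of 3^13, det 7 — not tricolorable
note: w = +3 shifts under R1 moves; the (-A^3)^(-3) factor cancels that in V


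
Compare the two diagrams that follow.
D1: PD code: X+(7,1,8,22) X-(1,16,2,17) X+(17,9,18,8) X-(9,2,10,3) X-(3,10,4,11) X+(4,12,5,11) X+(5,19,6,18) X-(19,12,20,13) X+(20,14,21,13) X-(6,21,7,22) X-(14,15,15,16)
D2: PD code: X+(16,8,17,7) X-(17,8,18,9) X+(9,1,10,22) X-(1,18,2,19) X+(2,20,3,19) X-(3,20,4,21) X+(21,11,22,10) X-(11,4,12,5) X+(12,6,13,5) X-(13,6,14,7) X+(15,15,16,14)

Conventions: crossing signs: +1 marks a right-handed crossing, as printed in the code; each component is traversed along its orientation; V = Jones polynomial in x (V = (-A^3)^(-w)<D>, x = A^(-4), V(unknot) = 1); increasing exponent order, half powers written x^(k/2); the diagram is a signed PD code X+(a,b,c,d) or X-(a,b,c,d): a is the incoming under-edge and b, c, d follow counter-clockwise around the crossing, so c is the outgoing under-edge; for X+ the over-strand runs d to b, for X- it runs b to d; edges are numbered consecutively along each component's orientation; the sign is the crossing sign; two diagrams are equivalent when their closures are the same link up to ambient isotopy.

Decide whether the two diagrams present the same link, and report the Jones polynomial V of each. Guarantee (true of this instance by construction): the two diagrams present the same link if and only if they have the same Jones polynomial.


same link: yes
V(D1) = x^-2 - x^-1 + 1 - x + x^2  [11 crossings, <D> = -A^-11 + A^-7 - A^-3 + A - A^5, w = -1]
V(D2) = x^-2 - x^-1 + 1 - x + x^2  (w +1, c 11, <D> = -A^-5 + A^-1 - A^3 + A^7 - A^11)
note: all 2 diagrams share one V(x), hence one class


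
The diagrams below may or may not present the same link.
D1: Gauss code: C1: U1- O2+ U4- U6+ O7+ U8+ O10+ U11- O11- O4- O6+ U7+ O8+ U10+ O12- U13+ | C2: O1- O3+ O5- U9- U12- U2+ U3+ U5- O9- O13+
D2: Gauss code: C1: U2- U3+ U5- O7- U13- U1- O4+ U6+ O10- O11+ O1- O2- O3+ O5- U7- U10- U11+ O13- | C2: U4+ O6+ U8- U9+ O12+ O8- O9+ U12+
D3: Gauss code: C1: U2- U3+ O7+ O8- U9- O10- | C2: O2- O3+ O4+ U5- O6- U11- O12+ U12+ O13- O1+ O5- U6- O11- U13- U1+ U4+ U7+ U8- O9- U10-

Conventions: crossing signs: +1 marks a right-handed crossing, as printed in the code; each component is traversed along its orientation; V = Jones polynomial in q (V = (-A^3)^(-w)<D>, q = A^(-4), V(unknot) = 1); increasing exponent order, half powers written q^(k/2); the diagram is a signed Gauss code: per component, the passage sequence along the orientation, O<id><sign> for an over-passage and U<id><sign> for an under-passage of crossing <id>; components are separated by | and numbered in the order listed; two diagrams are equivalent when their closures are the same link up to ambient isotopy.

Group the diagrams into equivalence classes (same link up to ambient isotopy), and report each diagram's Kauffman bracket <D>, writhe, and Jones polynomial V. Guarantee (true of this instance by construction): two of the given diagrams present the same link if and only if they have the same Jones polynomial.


classes: {D1} | {D2} | {D3}
V(D1) = -q^(1/2) - q^(3/2) - q^(5/2) + q^(9/2)  [13 crossings, <D> = -A^-15 + A^-7 + A^-3 + A, w = +1]
D2 (bracket A^-9 + 2A^-1 - A^3 + A^7 - A^11; 13 crossings at w = -1): V = q^(-7/2) - q^(-5/2) + q^(-3/2) - 2q^(-1/2) - q^(3/2)
D3 (bracket A^-3 + 2A^5 - A^9 + A^13 - A^17; 13 crossings at w = -3): V = q^(-13/2) - q^(-11/2) + q^(-9/2) - 2q^(-7/2) - q^(-3/2)
note: V(q) takes 3 values over 3 diagrams, fixing the grouping


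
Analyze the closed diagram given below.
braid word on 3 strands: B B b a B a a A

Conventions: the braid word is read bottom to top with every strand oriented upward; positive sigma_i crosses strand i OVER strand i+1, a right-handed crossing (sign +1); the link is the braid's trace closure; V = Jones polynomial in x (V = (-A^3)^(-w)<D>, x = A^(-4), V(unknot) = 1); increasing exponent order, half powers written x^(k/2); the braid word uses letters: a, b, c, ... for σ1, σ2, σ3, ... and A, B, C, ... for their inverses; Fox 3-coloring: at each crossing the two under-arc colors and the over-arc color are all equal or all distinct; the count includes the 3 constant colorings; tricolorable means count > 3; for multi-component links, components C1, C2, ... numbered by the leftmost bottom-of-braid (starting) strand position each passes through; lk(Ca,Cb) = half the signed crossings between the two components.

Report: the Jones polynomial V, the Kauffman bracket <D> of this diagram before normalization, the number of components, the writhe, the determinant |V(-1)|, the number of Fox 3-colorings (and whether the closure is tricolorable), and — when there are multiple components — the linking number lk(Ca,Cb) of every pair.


Jones polynomial: V(x) = x^-2 - x^-1 + 1 - x + x^2
<D> = A^-8 - A^-4 + 1 - A^4 + A^8; writhe 0
components 1, writhe 0 (8 crossings)
3-colorings: 3 of 3^8, det 5 — not tricolorable
note: inverse pairs cancel, leaving σ2⁻¹ σ1 σ2⁻¹ σ1


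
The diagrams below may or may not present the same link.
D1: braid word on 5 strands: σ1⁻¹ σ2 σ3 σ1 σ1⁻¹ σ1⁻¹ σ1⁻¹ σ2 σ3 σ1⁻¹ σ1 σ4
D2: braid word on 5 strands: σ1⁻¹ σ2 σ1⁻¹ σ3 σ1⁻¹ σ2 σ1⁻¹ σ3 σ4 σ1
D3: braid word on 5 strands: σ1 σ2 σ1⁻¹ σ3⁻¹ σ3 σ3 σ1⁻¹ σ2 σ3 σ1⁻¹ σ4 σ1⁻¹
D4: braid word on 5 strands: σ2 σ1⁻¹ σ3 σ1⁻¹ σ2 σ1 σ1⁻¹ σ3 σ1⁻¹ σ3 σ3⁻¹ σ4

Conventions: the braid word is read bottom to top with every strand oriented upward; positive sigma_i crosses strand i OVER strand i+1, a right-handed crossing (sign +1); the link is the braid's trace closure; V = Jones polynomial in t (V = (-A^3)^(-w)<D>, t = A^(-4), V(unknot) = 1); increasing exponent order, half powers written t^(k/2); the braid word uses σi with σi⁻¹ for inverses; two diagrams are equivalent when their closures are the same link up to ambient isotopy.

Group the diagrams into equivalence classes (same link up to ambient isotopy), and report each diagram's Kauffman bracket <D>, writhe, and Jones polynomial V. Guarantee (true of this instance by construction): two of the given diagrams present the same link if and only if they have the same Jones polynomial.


grouping into links: {D1, D2, D3, D4}
V(D1) = -t^-3 + 2t^-2 - 2t^-1 + 3 - 2t + 2t^2 - t^3  (w +2, c 12, <D> = -A^-6 + 2A^-2 - 2A^2 + 3A^6 - 2A^10 + 2A^14 - A^18)
V(D2) = -t^-3 + 2t^-2 - 2t^-1 + 3 - 2t + 2t^2 - t^3  [10 crossings, <D> = -A^-6 + 2A^-2 - 2A^2 + 3A^6 - 2A^10 + 2A^14 - A^18, w = +2]
D3 (bracket -A^-6 + 2A^-2 - 2A^2 + 3A^6 - 2A^10 + 2A^14 - A^18; 12 crossings at w = +2): V = -t^-3 + 2t^-2 - 2t^-1 + 3 - 2t + 2t^2 - t^3
D4 (bracket -A^-6 + 2A^-2 - 2A^2 + 3A^6 - 2A^10 + 2A^14 - A^18; 12 crossings at w = +2): V = -t^-3 + 2t^-2 - 2t^-1 + 3 - 2t + 2t^2 - t^3
key observation: all 4 diagrams share one V(t), hence one class


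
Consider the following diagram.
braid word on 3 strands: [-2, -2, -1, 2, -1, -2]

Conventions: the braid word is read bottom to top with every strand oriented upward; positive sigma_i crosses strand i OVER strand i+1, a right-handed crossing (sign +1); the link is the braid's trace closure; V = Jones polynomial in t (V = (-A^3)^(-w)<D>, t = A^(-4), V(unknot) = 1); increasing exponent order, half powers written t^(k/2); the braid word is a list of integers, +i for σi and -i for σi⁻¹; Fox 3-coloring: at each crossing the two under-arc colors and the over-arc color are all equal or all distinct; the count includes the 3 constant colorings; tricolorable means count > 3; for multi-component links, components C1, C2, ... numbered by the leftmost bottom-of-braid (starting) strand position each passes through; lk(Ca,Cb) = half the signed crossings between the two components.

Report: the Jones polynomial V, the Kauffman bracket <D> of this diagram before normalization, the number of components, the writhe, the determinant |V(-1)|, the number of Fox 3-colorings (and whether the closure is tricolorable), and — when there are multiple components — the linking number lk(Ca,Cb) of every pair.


V(t) = -t^-6 + t^-5 - t^-4 + 2t^-3 - t^-2 + t^-1
bracket: A^-8 - A^-4 + 2 - A^4 + A^8 - A^12, w = -4
1 component, writhe -4, over 6 crossings
det 7, colorings 3 of 3^6 — not tricolorable
observation: w = -4 (over 6 crossings) is diagram-only; (-A^3)^(4) removes it from V


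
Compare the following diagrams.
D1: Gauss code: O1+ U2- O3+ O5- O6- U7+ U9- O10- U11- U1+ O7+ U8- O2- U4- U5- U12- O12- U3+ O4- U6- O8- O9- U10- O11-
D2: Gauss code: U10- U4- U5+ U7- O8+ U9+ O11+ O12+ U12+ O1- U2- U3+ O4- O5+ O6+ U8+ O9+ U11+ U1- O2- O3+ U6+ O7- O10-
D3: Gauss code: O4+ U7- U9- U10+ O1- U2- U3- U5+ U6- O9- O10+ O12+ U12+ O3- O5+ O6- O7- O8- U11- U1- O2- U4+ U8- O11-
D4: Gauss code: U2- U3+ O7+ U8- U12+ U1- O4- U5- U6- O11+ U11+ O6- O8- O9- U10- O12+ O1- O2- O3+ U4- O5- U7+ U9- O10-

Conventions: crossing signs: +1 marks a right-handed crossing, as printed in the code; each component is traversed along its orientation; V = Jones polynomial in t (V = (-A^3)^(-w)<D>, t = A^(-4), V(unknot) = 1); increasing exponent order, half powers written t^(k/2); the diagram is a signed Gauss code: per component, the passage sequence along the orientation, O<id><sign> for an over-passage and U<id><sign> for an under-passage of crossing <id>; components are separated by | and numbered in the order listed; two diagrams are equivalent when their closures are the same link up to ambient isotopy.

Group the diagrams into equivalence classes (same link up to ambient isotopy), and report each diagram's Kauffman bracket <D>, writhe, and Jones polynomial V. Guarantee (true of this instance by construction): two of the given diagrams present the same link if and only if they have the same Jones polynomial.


classes: {D1, D3, D4} | {D2}
V(D1) = -t^-6 + t^-5 - t^-4 + 2t^-3 - t^-2 + t^-1  [12 crossings, <D> = A^-14 - A^-10 + 2A^-6 - A^-2 + A^2 - A^6, w = -6]
V(D2) = t + t^3 - t^4  (w +2, c 12, <D> = -A^-10 + A^-6 + A^2)
D3 (bracket A^-8 - A^-4 + 2 - A^4 + A^8 - A^12; 12 crossings at w = -4): V = -t^-6 + t^-5 - t^-4 + 2t^-3 - t^-2 + t^-1
D4 (bracket A^-8 - A^-4 + 2 - A^4 + A^8 - A^12; 12 crossings at w = -4): V = -t^-6 + t^-5 - t^-4 + 2t^-3 - t^-2 + t^-1
insight: V(t) takes 2 values over 4 diagrams, fixing the grouping


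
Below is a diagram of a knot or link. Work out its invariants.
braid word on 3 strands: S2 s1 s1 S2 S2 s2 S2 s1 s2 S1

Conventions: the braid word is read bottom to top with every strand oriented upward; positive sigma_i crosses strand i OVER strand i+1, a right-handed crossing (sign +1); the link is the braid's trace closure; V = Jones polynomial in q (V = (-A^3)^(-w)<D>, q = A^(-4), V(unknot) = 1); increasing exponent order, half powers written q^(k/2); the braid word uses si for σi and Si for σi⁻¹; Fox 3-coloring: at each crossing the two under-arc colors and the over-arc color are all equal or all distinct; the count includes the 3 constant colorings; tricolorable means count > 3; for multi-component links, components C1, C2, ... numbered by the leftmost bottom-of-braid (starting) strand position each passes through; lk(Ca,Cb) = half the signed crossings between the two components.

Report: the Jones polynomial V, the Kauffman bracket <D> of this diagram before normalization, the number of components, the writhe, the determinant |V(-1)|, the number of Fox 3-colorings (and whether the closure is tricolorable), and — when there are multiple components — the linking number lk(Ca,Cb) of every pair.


V = -q^-3 + q^-2 - q^-1 + 3 - q + q^2 - q^3
<D> = -A^-12 + A^-8 - A^-4 + 3 - A^4 + A^8 - A^12 (w = 0)
1 component over 10 crossings, w = 0
27 Fox colorings among 3^10, |V(-1)| = 9: tricolorable
why: inverse pairs cancel, leaving σ2⁻¹ σ1 σ1 σ2⁻¹ σ2⁻¹ σ1 σ2 σ1⁻¹


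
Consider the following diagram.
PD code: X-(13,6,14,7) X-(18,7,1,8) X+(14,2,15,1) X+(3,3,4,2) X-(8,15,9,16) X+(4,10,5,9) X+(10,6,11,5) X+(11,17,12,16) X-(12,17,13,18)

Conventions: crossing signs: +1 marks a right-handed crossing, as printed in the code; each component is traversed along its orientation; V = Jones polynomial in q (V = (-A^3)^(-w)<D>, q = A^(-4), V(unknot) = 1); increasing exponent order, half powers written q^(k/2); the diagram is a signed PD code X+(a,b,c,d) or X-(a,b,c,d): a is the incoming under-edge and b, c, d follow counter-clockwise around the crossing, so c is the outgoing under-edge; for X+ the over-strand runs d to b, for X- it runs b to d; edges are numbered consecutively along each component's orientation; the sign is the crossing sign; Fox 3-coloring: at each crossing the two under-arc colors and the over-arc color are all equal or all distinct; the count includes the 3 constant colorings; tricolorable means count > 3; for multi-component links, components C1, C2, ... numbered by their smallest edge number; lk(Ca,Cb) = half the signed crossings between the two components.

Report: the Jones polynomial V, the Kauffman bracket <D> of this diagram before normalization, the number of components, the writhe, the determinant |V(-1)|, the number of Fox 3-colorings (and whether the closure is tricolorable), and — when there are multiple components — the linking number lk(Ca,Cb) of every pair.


V(q) = q^-2 - q^-1 + 1 - q + q^2
bracket: -A^-5 + A^-1 - A^3 + A^7 - A^11, w = +1
1 component, writhe +1, over 9 crossings
det 5, colorings 3 of 3^9 — not tricolorable
observation: V is palindromic (span 4, det 5): q -> 1/q fixes it; necessary, not sufficient, for amphichirality


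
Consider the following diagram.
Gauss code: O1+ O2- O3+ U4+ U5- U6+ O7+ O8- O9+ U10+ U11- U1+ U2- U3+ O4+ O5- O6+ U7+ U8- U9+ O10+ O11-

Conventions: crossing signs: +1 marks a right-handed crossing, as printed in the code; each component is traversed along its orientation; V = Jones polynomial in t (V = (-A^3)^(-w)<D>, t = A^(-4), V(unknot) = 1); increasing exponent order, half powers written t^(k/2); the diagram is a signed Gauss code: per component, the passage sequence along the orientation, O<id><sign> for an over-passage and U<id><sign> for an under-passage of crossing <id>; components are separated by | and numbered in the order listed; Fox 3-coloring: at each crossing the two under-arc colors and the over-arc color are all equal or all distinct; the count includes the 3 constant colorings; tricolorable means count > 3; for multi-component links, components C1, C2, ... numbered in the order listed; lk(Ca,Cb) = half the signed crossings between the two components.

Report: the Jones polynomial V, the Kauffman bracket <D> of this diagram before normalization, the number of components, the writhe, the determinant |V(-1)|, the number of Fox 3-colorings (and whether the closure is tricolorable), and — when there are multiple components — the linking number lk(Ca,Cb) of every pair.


V(t) = t + t^3 - t^4
bracket: A^-7 - A^-3 - A^5, w = +3
1 component, writhe +3, over 11 crossings
det 3, colorings 9 of 3^11 — tricolorable
observation: w = +3 shifts under R1 moves; the (-A^3)^(-3) factor cancels that in V


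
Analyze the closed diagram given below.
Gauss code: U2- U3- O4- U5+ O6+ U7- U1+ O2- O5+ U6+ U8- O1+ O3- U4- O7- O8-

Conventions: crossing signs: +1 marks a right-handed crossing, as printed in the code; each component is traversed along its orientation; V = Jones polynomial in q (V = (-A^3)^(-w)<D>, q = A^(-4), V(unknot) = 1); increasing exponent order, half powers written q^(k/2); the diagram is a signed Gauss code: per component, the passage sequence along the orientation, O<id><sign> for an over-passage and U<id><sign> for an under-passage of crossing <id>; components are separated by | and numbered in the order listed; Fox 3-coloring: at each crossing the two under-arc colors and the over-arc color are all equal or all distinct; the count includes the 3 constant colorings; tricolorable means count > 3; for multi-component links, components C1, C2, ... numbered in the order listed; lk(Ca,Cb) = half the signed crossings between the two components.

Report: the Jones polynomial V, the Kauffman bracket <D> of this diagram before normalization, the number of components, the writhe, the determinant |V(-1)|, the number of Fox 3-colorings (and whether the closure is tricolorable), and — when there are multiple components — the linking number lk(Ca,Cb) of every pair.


V = -q^-5 + q^-4 - q^-3 + 2q^-2 - q^-1 + 2 - q
<D> = -A^-10 + 2A^-6 - A^-2 + 2A^2 - A^6 + A^10 - A^14 (w = -2)
1 component over 8 crossings, w = -2
9 Fox colorings among 3^8, |V(-1)| = 9: tricolorable
why: V spans 6 powers of q: at least 6 crossings in any diagram


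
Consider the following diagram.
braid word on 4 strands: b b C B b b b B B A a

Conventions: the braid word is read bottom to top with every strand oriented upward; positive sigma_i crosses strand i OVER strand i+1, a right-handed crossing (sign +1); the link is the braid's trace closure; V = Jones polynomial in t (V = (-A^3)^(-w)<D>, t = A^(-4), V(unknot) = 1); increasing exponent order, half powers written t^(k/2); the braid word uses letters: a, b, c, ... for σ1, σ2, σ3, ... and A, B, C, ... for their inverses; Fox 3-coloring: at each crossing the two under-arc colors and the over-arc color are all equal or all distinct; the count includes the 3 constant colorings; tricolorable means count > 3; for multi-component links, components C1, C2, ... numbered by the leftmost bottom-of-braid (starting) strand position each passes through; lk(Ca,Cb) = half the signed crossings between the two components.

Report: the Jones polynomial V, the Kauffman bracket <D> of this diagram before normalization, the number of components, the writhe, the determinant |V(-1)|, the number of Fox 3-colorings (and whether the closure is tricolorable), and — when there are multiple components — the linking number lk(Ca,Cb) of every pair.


Jones polynomial: V(t) = 1 + t + t^2 + t^3
<D> = -A^-9 - A^-5 - A^-1 - A^3; writhe +1
components 3, writhe +1 (11 crossings)
linking number lk(C1,C2) = 0
lk(C1,C3): 0
lk(C2,C3) = +1
3-colorings: 9 of 3^11, det 0 — tricolorable
note: |V(-1)| = 0: so tricolorable, since 3 divides 0


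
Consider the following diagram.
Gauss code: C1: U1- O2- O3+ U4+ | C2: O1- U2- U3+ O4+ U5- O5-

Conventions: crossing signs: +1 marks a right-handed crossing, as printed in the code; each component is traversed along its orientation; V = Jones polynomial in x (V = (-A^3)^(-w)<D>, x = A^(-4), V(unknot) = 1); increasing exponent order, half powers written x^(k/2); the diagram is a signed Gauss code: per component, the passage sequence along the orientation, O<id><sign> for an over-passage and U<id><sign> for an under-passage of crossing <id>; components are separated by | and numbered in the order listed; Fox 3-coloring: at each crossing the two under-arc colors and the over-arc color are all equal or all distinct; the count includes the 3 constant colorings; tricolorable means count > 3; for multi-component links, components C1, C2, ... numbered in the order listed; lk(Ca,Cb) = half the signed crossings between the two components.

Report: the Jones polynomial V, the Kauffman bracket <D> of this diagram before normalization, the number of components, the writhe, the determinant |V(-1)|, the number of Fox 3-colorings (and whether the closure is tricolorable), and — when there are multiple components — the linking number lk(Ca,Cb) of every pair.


Jones polynomial: V(x) = -x^(-1/2) - x^(1/2)
<D> = A^-5 + A^-1; writhe -1
components 2, writhe -1 (5 crossings)
linking number lk(C1,C2) = 0
3-colorings: 9 of 3^5, det 0 — tricolorable
note: the span of V is 1, within the link bound 5 + 2 - 1
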